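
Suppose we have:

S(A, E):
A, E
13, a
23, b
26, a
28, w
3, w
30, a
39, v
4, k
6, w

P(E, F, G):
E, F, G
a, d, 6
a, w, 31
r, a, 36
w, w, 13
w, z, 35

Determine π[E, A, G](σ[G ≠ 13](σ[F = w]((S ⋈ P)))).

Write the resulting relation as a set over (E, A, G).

{(a, 13, 31), (a, 26, 31), (a, 30, 31)}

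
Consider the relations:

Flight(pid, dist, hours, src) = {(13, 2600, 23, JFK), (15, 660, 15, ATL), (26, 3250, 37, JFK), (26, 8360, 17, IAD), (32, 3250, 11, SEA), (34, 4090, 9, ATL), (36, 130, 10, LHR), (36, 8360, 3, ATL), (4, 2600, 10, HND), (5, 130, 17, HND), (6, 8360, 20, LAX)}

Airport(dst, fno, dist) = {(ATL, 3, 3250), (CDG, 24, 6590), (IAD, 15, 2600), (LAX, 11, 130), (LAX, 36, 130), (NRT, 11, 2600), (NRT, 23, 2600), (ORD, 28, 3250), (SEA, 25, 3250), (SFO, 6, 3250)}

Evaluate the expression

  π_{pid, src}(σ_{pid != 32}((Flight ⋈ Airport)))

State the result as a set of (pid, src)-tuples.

{(13, JFK), (26, JFK), (36, LHR), (4, HND), (5, HND)}

Joining Flight and Airport on dist yields {(13, 2600, 23, JFK, IAD, 15), (13, 2600, 23, JFK, NRT, 11), (13, 2600, 23, JFK, NRT, 23), (26, 3250, 37, JFK, ATL, 3), (26, 3250, 37, JFK, ORD, 28), (26, 3250, 37, JFK, SEA, 25), (26, 3250, 37, JFK, SFO, 6), (32, 3250, 11, SEA, ATL, 3), (32, 3250, 11, SEA, ORD, 28), (32, 3250, 11, SEA, SEA, 25), (32, 3250, 11, SEA, SFO, 6), (36, 130, 10, LHR, LAX, 11), (36, 130, 10, LHR, LAX, 36), (4, 2600, 10, HND, IAD, 15), (4, 2600, 10, HND, NRT, 11), (4, 2600, 10, HND, NRT, 23), (5, 130, 17, HND, LAX, 11), (5, 130, 17, HND, LAX, 36)}.
Filtering on pid != 32 leaves {(13, 2600, 23, JFK, IAD, 15), (13, 2600, 23, JFK, NRT, 11), (13, 2600, 23, JFK, NRT, 23), (26, 3250, 37, JFK, ATL, 3), (26, 3250, 37, JFK, ORD, 28), (26, 3250, 37, JFK, SEA, 25), (26, 3250, 37, JFK, SFO, 6), (36, 130, 10, LHR, LAX, 11), (36, 130, 10, LHR, LAX, 36), (4, 2600, 10, HND, IAD, 15), (4, 2600, 10, HND, NRT, 11), (4, 2600, 10, HND, NRT, 23), (5, 130, 17, HND, LAX, 11), (5, 130, 17, HND, LAX, 36)}.
π_{pid, src} gives {(13, JFK), (26, JFK), (36, LHR), (4, HND), (5, HND)} (9 duplicate(s) eliminated).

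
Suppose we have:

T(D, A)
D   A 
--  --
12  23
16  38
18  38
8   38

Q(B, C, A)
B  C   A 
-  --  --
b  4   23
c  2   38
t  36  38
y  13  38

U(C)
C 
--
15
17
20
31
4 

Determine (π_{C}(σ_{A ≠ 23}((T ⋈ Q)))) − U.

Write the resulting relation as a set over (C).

{13, 2, 36}

Joining T and Q on A yields {(12, 23, b, 4), (16, 38, c, 2), (16, 38, t, 36), (16, 38, y, 13), (18, 38, c, 2), (18, 38, t, 36), (18, 38, y, 13), (8, 38, c, 2), (8, 38, t, 36), (8, 38, y, 13)}.
σ[A ≠ 23]: keep tuples satisfying A ≠ 23 → {(16, 38, c, 2), (16, 38, t, 36), (16, 38, y, 13), (18, 38, c, 2), (18, 38, t, 36), (18, 38, y, 13), (8, 38, c, 2), (8, 38, t, 36), (8, 38, y, 13)}
Keep only column(s) C (6 duplicate(s) eliminated): {13, 2, 36}
Difference: {13, 2, 36} with {15, 17, 20, 31, 4} → {13, 2, 36}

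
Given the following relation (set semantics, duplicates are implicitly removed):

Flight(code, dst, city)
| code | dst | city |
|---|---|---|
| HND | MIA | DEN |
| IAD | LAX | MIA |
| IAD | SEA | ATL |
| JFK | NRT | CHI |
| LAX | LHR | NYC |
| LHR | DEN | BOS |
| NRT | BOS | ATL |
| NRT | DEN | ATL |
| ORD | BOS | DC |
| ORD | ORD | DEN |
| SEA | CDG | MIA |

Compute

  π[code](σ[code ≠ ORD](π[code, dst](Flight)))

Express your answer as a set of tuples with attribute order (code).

{HND, IAD, JFK, LAX, LHR, NRT, SEA}

π[code, dst]: project onto (code, dst) → {(HND, MIA), (IAD, LAX), (IAD, SEA), (JFK, NRT), (LAX, LHR), (LHR, DEN), (NRT, BOS), (NRT, DEN), (ORD, BOS), (ORD, ORD), (SEA, CDG)}
σ[code ≠ ORD]: keep tuples satisfying code ≠ ORD → {(HND, MIA), (IAD, LAX), (IAD, SEA), (JFK, NRT), (LAX, LHR), (LHR, DEN), (NRT, BOS), (NRT, DEN), (SEA, CDG)}
π[code]: project onto (code) (2 duplicate(s) eliminated) → {HND, IAD, JFK, LAX, LHR, NRT, SEA}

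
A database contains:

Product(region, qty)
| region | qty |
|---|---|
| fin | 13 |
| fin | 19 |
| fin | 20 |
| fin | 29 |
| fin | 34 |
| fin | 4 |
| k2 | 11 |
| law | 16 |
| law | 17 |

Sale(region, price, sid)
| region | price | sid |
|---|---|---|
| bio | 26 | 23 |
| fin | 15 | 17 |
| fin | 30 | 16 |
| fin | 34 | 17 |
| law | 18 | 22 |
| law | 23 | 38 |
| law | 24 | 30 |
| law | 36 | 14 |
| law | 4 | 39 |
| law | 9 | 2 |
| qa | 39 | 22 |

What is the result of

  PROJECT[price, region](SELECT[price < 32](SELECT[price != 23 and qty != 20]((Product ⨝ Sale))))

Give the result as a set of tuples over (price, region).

Product ⋈ Sale (natural join on region): {(fin, 13, 15, 17), (fin, 13, 30, 16), (fin, 13, 34, 17), (fin, 19, 15, 17), (fin, 19, 30, 16), (fin, 19, 34, 17), (fin, 20, 15, 17), (fin, 20, 30, 16), (fin, 20, 34, 17), (fin, 29, 15, 17), (fin, 29, 30, 16), (fin, 29, 34, 17), (fin, 34, 15, 17), (fin, 34, 30, 16), (fin, 34, 34, 17), (fin, 4, 15, 17), (fin, 4, 30, 16), (fin, 4, 34, 17), (law, 16, 18, 22), (law, 16, 23, 38), (law, 16, 24, 30), (law, 16, 36, 14), (law, 16, 4, 39), (law, 16, 9, 2), (law, 17, 18, 22), (law, 17, 23, 38), (law, 17, 24, 30), (law, 17, 36, 14), (law, 17, 4, 39), (law, 17, 9, 2)}
Apply σ_{price != 23 and qty != 20}; surviving tuples: {(fin, 13, 15, 17), (fin, 13, 30, 16), (fin, 13, 34, 17), (fin, 19, 15, 17), (fin, 19, 30, 16), (fin, 19, 34, 17), (fin, 29, 15, 17), (fin, 29, 30, 16), (fin, 29, 34, 17), (fin, 34, 15, 17), (fin, 34, 30, 16), (fin, 34, 34, 17), (fin, 4, 15, 17), (fin, 4, 30, 16), (fin, 4, 34, 17), (law, 16, 18, 22), (law, 16, 24, 30), (law, 16, 36, 14), (law, 16, 4, 39), (law, 16, 9, 2), (law, 17, 18, 22), (law, 17, 24, 30), (law, 17, 36, 14), (law, 17, 4, 39), (law, 17, 9, 2)}
Apply σ_{price < 32}; surviving tuples: {(fin, 13, 15, 17), (fin, 13, 30, 16), (fin, 19, 15, 17), (fin, 19, 30, 16), (fin, 29, 15, 17), (fin, 29, 30, 16), (fin, 34, 15, 17), (fin, 34, 30, 16), (fin, 4, 15, 17), (fin, 4, 30, 16), (law, 16, 18, 22), (law, 16, 24, 30), (law, 16, 4, 39), (law, 16, 9, 2), (law, 17, 18, 22), (law, 17, 24, 30), (law, 17, 4, 39), (law, 17, 9, 2)}
Projecting to price, region (12 duplicate(s) eliminated): {(15, fin), (18, law), (24, law), (30, fin), (4, law), (9, law)}

{(15, fin), (18, law), (24, law), (30, fin), (4, law), (9, law)}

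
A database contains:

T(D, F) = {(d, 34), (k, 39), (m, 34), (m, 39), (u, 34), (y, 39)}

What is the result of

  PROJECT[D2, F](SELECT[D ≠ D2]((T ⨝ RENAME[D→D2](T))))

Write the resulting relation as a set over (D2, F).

ρ[D→D2]: schema becomes (D2, F); tuples unchanged.
Natural join on F: {(d, 34, d), (d, 34, m), (d, 34, u), (k, 39, k), (k, 39, m), (k, 39, y), (m, 34, d), (m, 34, m), (m, 34, u), (m, 39, k), (m, 39, m), (m, 39, y), (u, 34, d), (u, 34, m), (u, 34, u), (y, 39, k), (y, 39, m), (y, 39, y)}
Apply σ_{D ≠ D2}; surviving tuples: {(d, 34, m), (d, 34, u), (k, 39, m), (k, 39, y), (m, 34, d), (m, 34, u), (m, 39, k), (m, 39, y), (u, 34, d), (u, 34, m), (y, 39, k), (y, 39, m)}
Projecting to D2, F (6 duplicate(s) eliminated): {(d, 34), (k, 39), (m, 34), (m, 39), (u, 34), (y, 39)}

{(d, 34), (k, 39), (m, 34), (m, 39), (u, 34), (y, 39)}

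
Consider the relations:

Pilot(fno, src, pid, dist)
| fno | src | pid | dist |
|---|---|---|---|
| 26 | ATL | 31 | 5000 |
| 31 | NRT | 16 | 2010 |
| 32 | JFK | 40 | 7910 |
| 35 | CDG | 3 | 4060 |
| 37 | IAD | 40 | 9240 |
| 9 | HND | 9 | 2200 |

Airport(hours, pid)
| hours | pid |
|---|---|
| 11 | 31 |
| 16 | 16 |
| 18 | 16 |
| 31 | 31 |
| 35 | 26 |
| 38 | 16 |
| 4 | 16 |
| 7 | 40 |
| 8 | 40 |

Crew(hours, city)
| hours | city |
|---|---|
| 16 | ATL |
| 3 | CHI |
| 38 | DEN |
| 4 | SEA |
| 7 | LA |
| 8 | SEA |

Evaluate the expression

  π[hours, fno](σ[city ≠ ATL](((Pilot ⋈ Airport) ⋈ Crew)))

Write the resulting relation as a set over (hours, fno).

Natural join on pid: {(26, ATL, 31, 5000, 11), (26, ATL, 31, 5000, 31), (31, NRT, 16, 2010, 16), (31, NRT, 16, 2010, 18), (31, NRT, 16, 2010, 38), (31, NRT, 16, 2010, 4), (32, JFK, 40, 7910, 7), (32, JFK, 40, 7910, 8), (37, IAD, 40, 9240, 7), (37, IAD, 40, 9240, 8)}
Natural join on hours: {(31, NRT, 16, 2010, 16, ATL), (31, NRT, 16, 2010, 38, DEN), (31, NRT, 16, 2010, 4, SEA), (32, JFK, 40, 7910, 7, LA), (32, JFK, 40, 7910, 8, SEA), (37, IAD, 40, 9240, 7, LA), (37, IAD, 40, 9240, 8, SEA)}
Apply σ_{city ≠ ATL}; surviving tuples: {(31, NRT, 16, 2010, 38, DEN), (31, NRT, 16, 2010, 4, SEA), (32, JFK, 40, 7910, 7, LA), (32, JFK, 40, 7910, 8, SEA), (37, IAD, 40, 9240, 7, LA), (37, IAD, 40, 9240, 8, SEA)}
Keep only column(s) hours, fno: {(38, 31), (4, 31), (7, 32), (7, 37), (8, 32), (8, 37)}

{(38, 31), (4, 31), (7, 32), (7, 37), (8, 32), (8, 37)}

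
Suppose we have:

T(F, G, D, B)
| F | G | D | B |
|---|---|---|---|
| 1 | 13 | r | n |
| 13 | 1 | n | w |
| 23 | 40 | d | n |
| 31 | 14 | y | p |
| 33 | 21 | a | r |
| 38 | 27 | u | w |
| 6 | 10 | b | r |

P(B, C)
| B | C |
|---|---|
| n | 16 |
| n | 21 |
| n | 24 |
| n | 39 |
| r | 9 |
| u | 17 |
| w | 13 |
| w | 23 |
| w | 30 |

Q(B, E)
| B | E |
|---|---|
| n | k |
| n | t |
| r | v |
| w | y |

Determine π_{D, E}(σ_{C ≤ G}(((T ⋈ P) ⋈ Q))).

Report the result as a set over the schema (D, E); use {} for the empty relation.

{(a, v), (b, v), (d, k), (d, t), (u, y)}

Joining T and P on B yields {(1, 13, r, n, 16), (1, 13, r, n, 21), (1, 13, r, n, 24), (1, 13, r, n, 39), (13, 1, n, w, 13), (13, 1, n, w, 23), (13, 1, n, w, 30), (23, 40, d, n, 16), (23, 40, d, n, 21), (23, 40, d, n, 24), (23, 40, d, n, 39), (33, 21, a, r, 9), (38, 27, u, w, 13), (38, 27, u, w, 23), (38, 27, u, w, 30), (6, 10, b, r, 9)}.
Joining (T ⋈ P) and Q on B yields {(1, 13, r, n, 16, k), (1, 13, r, n, 16, t), (1, 13, r, n, 21, k), (1, 13, r, n, 21, t), (1, 13, r, n, 24, k), (1, 13, r, n, 24, t), (1, 13, r, n, 39, k), (1, 13, r, n, 39, t), (13, 1, n, w, 13, y), (13, 1, n, w, 23, y), (13, 1, n, w, 30, y), (23, 40, d, n, 16, k), (23, 40, d, n, 16, t), (23, 40, d, n, 21, k), (23, 40, d, n, 21, t), (23, 40, d, n, 24, k), (23, 40, d, n, 24, t), (23, 40, d, n, 39, k), (23, 40, d, n, 39, t), (33, 21, a, r, 9, v), (38, 27, u, w, 13, y), (38, 27, u, w, 23, y), (38, 27, u, w, 30, y), (6, 10, b, r, 9, v)}.
Selection C ≤ G: {(23, 40, d, n, 16, k), (23, 40, d, n, 16, t), (23, 40, d, n, 21, k), (23, 40, d, n, 21, t), (23, 40, d, n, 24, k), (23, 40, d, n, 24, t), (23, 40, d, n, 39, k), (23, 40, d, n, 39, t), (33, 21, a, r, 9, v), (38, 27, u, w, 13, y), (38, 27, u, w, 23, y), (6, 10, b, r, 9, v)}
π[D, E]: project onto (D, E) (7 duplicate(s) eliminated) → {(a, v), (b, v), (d, k), (d, t), (u, y)}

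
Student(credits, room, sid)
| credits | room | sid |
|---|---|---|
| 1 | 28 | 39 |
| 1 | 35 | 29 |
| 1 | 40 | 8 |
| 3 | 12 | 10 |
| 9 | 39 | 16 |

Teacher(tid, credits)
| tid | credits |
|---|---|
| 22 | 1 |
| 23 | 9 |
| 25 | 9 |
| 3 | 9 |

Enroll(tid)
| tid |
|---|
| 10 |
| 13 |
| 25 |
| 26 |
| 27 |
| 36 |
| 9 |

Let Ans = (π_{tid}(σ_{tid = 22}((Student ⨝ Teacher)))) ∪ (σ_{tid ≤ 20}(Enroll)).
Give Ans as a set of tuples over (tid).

Joining Student and Teacher on credits yields {(1, 28, 39, 22), (1, 35, 29, 22), (1, 40, 8, 22), (9, 39, 16, 23), (9, 39, 16, 25), (9, 39, 16, 3)}.
Filtering on tid = 22 leaves {(1, 28, 39, 22), (1, 35, 29, 22), (1, 40, 8, 22)}.
π_{tid} gives {22} (2 duplicate(s) eliminated).
Filtering on tid ≤ 20 leaves {10, 13, 9}.
Taking the union: {10, 13, 22, 9}

{10, 13, 22, 9}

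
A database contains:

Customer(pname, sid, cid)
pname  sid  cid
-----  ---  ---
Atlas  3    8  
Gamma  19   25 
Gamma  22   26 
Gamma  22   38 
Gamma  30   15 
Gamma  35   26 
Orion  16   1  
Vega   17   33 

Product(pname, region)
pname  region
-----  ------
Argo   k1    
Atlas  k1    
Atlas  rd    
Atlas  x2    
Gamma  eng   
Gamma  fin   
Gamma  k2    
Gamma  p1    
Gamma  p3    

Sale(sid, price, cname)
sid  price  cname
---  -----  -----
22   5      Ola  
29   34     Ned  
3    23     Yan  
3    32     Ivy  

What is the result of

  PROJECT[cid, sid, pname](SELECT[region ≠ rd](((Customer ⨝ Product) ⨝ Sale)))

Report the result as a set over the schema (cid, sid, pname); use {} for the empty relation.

{(26, 22, Gamma), (38, 22, Gamma), (8, 3, Atlas)}

Natural join on pname: {(Atlas, 3, 8, k1), (Atlas, 3, 8, rd), (Atlas, 3, 8, x2), (Gamma, 19, 25, eng), (Gamma, 19, 25, fin), (Gamma, 19, 25, k2), (Gamma, 19, 25, p1), (Gamma, 19, 25, p3), (Gamma, 22, 26, eng), (Gamma, 22, 26, fin), (Gamma, 22, 26, k2), (Gamma, 22, 26, p1), (Gamma, 22, 26, p3), (Gamma, 22, 38, eng), (Gamma, 22, 38, fin), (Gamma, 22, 38, k2), (Gamma, 22, 38, p1), (Gamma, 22, 38, p3), (Gamma, 30, 15, eng), (Gamma, 30, 15, fin), (Gamma, 30, 15, k2), (Gamma, 30, 15, p1), (Gamma, 30, 15, p3), (Gamma, 35, 26, eng), (Gamma, 35, 26, fin), (Gamma, 35, 26, k2), (Gamma, 35, 26, p1), (Gamma, 35, 26, p3)}
Natural join on sid: {(Atlas, 3, 8, k1, 23, Yan), (Atlas, 3, 8, k1, 32, Ivy), (Atlas, 3, 8, rd, 23, Yan), (Atlas, 3, 8, rd, 32, Ivy), (Atlas, 3, 8, x2, 23, Yan), (Atlas, 3, 8, x2, 32, Ivy), (Gamma, 22, 26, eng, 5, Ola), (Gamma, 22, 26, fin, 5, Ola), (Gamma, 22, 26, k2, 5, Ola), (Gamma, 22, 26, p1, 5, Ola), (Gamma, 22, 26, p3, 5, Ola), (Gamma, 22, 38, eng, 5, Ola), (Gamma, 22, 38, fin, 5, Ola), (Gamma, 22, 38, k2, 5, Ola), (Gamma, 22, 38, p1, 5, Ola), (Gamma, 22, 38, p3, 5, Ola)}
Apply σ_{region ≠ rd}; surviving tuples: {(Atlas, 3, 8, k1, 23, Yan), (Atlas, 3, 8, k1, 32, Ivy), (Atlas, 3, 8, x2, 23, Yan), (Atlas, 3, 8, x2, 32, Ivy), (Gamma, 22, 26, eng, 5, Ola), (Gamma, 22, 26, fin, 5, Ola), (Gamma, 22, 26, k2, 5, Ola), (Gamma, 22, 26, p1, 5, Ola), (Gamma, 22, 26, p3, 5, Ola), (Gamma, 22, 38, eng, 5, Ola), (Gamma, 22, 38, fin, 5, Ola), (Gamma, 22, 38, k2, 5, Ola), (Gamma, 22, 38, p1, 5, Ola), (Gamma, 22, 38, p3, 5, Ola)}
Keep only column(s) cid, sid, pname (11 duplicate(s) eliminated): {(26, 22, Gamma), (38, 22, Gamma), (8, 3, Atlas)}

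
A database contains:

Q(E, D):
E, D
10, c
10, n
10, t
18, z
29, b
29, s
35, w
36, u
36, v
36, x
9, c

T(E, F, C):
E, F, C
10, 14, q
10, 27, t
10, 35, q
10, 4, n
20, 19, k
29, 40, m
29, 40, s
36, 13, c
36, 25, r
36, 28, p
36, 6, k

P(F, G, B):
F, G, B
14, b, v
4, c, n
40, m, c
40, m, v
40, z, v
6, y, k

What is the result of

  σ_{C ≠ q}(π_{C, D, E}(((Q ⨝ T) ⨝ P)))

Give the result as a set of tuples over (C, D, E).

{(k, u, 36), (k, v, 36), (k, x, 36), (m, b, 29), (m, s, 29), (n, c, 10), (n, n, 10), (n, t, 10), (s, b, 29), (s, s, 29)}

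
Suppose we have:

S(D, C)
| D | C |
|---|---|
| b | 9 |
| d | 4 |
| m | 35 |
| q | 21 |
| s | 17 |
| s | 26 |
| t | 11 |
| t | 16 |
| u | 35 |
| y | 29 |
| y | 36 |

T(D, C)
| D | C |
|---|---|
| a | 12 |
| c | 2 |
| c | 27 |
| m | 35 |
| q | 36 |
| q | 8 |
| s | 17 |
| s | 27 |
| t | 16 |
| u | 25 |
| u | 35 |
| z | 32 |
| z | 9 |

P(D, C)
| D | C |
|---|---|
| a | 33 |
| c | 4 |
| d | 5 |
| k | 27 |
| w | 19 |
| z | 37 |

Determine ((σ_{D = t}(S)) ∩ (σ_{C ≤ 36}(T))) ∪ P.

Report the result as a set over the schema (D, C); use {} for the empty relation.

σ[D = t]: keep tuples satisfying D = t → {(t, 11), (t, 16)}
σ[C ≤ 36]: keep tuples satisfying C ≤ 36 → {(a, 12), (c, 2), (c, 27), (m, 35), (q, 36), (q, 8), (s, 17), (s, 27), (t, 16), (u, 25), (u, 35), (z, 32), (z, 9)}
Taking the intersection: {(t, 16)}
Taking the union: {(a, 33), (c, 4), (d, 5), (k, 27), (t, 16), (w, 19), (z, 37)}

{(a, 33), (c, 4), (d, 5), (k, 27), (t, 16), (w, 19), (z, 37)}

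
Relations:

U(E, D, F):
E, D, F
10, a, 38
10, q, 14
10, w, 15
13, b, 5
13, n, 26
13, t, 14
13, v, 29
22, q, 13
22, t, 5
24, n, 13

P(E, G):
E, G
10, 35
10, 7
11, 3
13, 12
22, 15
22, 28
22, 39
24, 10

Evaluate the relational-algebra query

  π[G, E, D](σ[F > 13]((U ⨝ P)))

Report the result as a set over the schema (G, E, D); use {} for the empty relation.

{(12, 13, n), (12, 13, t), (12, 13, v), (35, 10, a), (35, 10, q), (35, 10, w), (7, 10, a), (7, 10, q), (7, 10, w)}

Natural join on E: {(10, a, 38, 35), (10, a, 38, 7), (10, q, 14, 35), (10, q, 14, 7), (10, w, 15, 35), (10, w, 15, 7), (13, b, 5, 12), (13, n, 26, 12), (13, t, 14, 12), (13, v, 29, 12), (22, q, 13, 15), (22, q, 13, 28), (22, q, 13, 39), (22, t, 5, 15), (22, t, 5, 28), (22, t, 5, 39), (24, n, 13, 10)}
Apply σ_{F > 13}; surviving tuples: {(10, a, 38, 35), (10, a, 38, 7), (10, q, 14, 35), (10, q, 14, 7), (10, w, 15, 35), (10, w, 15, 7), (13, n, 26, 12), (13, t, 14, 12), (13, v, 29, 12)}
Keep only column(s) G, E, D: {(12, 13, n), (12, 13, t), (12, 13, v), (35, 10, a), (35, 10, q), (35, 10, w), (7, 10, a), (7, 10, q), (7, 10, w)}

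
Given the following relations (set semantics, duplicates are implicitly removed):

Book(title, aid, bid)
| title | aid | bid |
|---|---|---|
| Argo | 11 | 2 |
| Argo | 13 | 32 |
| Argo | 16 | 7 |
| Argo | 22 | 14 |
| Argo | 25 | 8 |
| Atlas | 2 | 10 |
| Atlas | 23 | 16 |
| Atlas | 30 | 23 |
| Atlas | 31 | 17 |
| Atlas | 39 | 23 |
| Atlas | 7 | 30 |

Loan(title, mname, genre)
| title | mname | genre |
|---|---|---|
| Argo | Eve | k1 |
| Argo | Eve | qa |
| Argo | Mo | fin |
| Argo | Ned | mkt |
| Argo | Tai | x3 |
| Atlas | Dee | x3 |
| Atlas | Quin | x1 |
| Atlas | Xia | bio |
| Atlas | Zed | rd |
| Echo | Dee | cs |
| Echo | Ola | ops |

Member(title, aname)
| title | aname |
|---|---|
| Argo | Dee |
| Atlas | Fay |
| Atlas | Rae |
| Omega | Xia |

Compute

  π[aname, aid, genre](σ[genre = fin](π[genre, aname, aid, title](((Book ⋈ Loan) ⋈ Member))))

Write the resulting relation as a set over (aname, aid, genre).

{(Dee, 11, fin), (Dee, 13, fin), (Dee, 16, fin), (Dee, 22, fin), (Dee, 25, fin)}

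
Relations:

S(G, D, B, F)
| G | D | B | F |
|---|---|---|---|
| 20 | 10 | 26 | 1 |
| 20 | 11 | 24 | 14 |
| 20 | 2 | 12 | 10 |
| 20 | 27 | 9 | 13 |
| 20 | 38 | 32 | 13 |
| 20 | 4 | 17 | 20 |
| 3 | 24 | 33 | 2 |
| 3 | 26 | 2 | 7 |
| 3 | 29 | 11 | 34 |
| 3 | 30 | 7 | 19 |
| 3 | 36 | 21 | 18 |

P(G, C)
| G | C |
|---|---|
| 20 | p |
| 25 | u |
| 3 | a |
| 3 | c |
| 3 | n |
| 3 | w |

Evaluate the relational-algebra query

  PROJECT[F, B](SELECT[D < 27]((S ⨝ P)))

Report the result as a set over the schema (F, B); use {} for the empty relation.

{(1, 26), (10, 12), (14, 24), (2, 33), (20, 17), (7, 2)}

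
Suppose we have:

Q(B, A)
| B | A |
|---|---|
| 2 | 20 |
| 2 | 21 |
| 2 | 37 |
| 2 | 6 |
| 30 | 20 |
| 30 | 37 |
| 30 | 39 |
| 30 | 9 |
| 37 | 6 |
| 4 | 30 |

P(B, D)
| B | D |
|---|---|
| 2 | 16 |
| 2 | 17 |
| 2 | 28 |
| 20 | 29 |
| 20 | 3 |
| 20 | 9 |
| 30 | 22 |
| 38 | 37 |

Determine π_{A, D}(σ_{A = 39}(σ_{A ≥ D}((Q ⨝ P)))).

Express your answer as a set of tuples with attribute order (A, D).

{(39, 22)}

Joining Q and P on B yields {(2, 20, 16), (2, 20, 17), (2, 20, 28), (2, 21, 16), (2, 21, 17), (2, 21, 28), (2, 37, 16), (2, 37, 17), (2, 37, 28), (2, 6, 16), (2, 6, 17), (2, 6, 28), (30, 20, 22), (30, 37, 22), (30, 39, 22), (30, 9, 22)}.
σ[A ≥ D]: keep tuples satisfying A ≥ D → {(2, 20, 16), (2, 20, 17), (2, 21, 16), (2, 21, 17), (2, 37, 16), (2, 37, 17), (2, 37, 28), (30, 37, 22), (30, 39, 22)}
σ[A = 39]: keep tuples satisfying A = 39 → {(30, 39, 22)}
π_{A, D} gives {(39, 22)}.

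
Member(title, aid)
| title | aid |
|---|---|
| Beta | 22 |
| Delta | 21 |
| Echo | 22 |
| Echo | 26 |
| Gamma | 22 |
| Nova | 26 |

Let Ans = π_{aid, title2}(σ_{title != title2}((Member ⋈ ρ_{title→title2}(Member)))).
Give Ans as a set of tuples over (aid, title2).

ρ[title→title2]: schema becomes (title2, aid); tuples unchanged.
Member ⋈ ρ_{title→title2}(Member) (natural join on aid): {(Beta, 22, Beta), (Beta, 22, Echo), (Beta, 22, Gamma), (Delta, 21, Delta), (Echo, 22, Beta), (Echo, 22, Echo), (Echo, 22, Gamma), (Echo, 26, Echo), (Echo, 26, Nova), (Gamma, 22, Beta), (Gamma, 22, Echo), (Gamma, 22, Gamma), (Nova, 26, Echo), (Nova, 26, Nova)}
Filtering on title != title2 leaves {(Beta, 22, Echo), (Beta, 22, Gamma), (Echo, 22, Beta), (Echo, 22, Gamma), (Echo, 26, Nova), (Gamma, 22, Beta), (Gamma, 22, Echo), (Nova, 26, Echo)}.
π[aid, title2]: project onto (aid, title2) (3 duplicate(s) eliminated) → {(22, Beta), (22, Echo), (22, Gamma), (26, Echo), (26, Nova)}

{(22, Beta), (22, Echo), (22, Gamma), (26, Echo), (26, Nova)}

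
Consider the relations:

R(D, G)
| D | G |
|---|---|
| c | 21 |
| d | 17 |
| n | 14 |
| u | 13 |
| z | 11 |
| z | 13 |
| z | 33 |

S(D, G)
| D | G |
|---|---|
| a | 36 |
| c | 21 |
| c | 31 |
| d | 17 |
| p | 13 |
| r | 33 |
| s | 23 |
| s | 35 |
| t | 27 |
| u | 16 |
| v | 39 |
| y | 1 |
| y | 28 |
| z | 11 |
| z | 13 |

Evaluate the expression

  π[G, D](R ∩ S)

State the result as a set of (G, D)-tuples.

{(11, z), (13, z), (17, d), (21, c)}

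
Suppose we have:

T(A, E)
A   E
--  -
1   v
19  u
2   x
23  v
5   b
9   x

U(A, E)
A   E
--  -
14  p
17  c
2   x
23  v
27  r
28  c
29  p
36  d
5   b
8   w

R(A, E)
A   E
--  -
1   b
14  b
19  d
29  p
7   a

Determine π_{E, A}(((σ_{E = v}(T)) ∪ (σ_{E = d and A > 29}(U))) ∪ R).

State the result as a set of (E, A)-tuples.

{(a, 7), (b, 1), (b, 14), (d, 19), (d, 36), (p, 29), (v, 1), (v, 23)}

Selection E = v: {(1, v), (23, v)}
Selection E = d and A > 29: {(36, d)}
Union: {(1, v), (23, v)} with {(36, d)} → {(1, v), (23, v), (36, d)}
Union: {(1, v), (23, v), (36, d)} with {(1, b), (14, b), (19, d), (29, p), (7, a)} → {(1, b), (1, v), (14, b), (19, d), (23, v), (29, p), (36, d), (7, a)}
π[E, A]: project onto (E, A) → {(a, 7), (b, 1), (b, 14), (d, 19), (d, 36), (p, 29), (v, 1), (v, 23)}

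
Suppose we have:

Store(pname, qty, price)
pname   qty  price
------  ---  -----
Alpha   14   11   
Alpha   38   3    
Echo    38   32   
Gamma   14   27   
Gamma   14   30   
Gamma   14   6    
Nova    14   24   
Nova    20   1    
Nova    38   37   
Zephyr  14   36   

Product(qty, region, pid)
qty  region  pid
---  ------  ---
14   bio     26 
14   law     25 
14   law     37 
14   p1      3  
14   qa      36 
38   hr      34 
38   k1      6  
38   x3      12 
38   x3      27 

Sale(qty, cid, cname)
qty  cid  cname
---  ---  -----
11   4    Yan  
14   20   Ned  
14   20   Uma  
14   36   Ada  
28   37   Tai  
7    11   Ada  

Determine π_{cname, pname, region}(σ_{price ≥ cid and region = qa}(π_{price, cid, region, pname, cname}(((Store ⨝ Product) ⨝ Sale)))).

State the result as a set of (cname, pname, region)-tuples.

{(Ada, Zephyr, qa), (Ned, Gamma, qa), (Ned, Nova, qa), (Ned, Zephyr, qa), (Uma, Gamma, qa), (Uma, Nova, qa), (Uma, Zephyr, qa)}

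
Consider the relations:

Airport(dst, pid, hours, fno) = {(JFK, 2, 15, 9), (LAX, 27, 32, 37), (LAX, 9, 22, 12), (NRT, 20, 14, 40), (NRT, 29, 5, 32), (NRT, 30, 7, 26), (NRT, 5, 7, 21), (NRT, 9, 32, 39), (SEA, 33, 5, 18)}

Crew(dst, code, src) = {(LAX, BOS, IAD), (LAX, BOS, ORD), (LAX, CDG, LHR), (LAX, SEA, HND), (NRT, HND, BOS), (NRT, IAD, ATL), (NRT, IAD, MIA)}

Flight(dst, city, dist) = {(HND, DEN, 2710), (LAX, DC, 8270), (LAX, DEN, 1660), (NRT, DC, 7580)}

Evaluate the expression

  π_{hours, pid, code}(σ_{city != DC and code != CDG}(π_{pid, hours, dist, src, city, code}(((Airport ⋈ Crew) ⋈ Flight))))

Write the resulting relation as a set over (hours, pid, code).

{(22, 9, BOS), (22, 9, SEA), (32, 27, BOS), (32, 27, SEA)}

Natural join on dst: {(LAX, 27, 32, 37, BOS, IAD), (LAX, 27, 32, 37, BOS, ORD), (LAX, 27, 32, 37, CDG, LHR), (LAX, 27, 32, 37, SEA, HND), (LAX, 9, 22, 12, BOS, IAD), (LAX, 9, 22, 12, BOS, ORD), (LAX, 9, 22, 12, CDG, LHR), (LAX, 9, 22, 12, SEA, HND), (NRT, 20, 14, 40, HND, BOS), (NRT, 20, 14, 40, IAD, ATL), (NRT, 20, 14, 40, IAD, MIA), (NRT, 29, 5, 32, HND, BOS), (NRT, 29, 5, 32, IAD, ATL), (NRT, 29, 5, 32, IAD, MIA), (NRT, 30, 7, 26, HND, BOS), (NRT, 30, 7, 26, IAD, ATL), (NRT, 30, 7, 26, IAD, MIA), (NRT, 5, 7, 21, HND, BOS), (NRT, 5, 7, 21, IAD, ATL), (NRT, 5, 7, 21, IAD, MIA), (NRT, 9, 32, 39, HND, BOS), (NRT, 9, 32, 39, IAD, ATL), (NRT, 9, 32, 39, IAD, MIA)}
Natural join on dst: {(LAX, 27, 32, 37, BOS, IAD, DC, 8270), (LAX, 27, 32, 37, BOS, IAD, DEN, 1660), (LAX, 27, 32, 37, BOS, ORD, DC, 8270), (LAX, 27, 32, 37, BOS, ORD, DEN, 1660), (LAX, 27, 32, 37, CDG, LHR, DC, 8270), (LAX, 27, 32, 37, CDG, LHR, DEN, 1660), (LAX, 27, 32, 37, SEA, HND, DC, 8270), (LAX, 27, 32, 37, SEA, HND, DEN, 1660), (LAX, 9, 22, 12, BOS, IAD, DC, 8270), (LAX, 9, 22, 12, BOS, IAD, DEN, 1660), (LAX, 9, 22, 12, BOS, ORD, DC, 8270), (LAX, 9, 22, 12, BOS, ORD, DEN, 1660), (LAX, 9, 22, 12, CDG, LHR, DC, 8270), (LAX, 9, 22, 12, CDG, LHR, DEN, 1660), (LAX, 9, 22, 12, SEA, HND, DC, 8270), (LAX, 9, 22, 12, SEA, HND, DEN, 1660), (NRT, 20, 14, 40, HND, BOS, DC, 7580), (NRT, 20, 14, 40, IAD, ATL, DC, 7580), (NRT, 20, 14, 40, IAD, MIA, DC, 7580), (NRT, 29, 5, 32, HND, BOS, DC, 7580), (NRT, 29, 5, 32, IAD, ATL, DC, 7580), (NRT, 29, 5, 32, IAD, MIA, DC, 7580), (NRT, 30, 7, 26, HND, BOS, DC, 7580), (NRT, 30, 7, 26, IAD, ATL, DC, 7580), (NRT, 30, 7, 26, IAD, MIA, DC, 7580), (NRT, 5, 7, 21, HND, BOS, DC, 7580), (NRT, 5, 7, 21, IAD, ATL, DC, 7580), (NRT, 5, 7, 21, IAD, MIA, DC, 7580), (NRT, 9, 32, 39, HND, BOS, DC, 7580), (NRT, 9, 32, 39, IAD, ATL, DC, 7580), (NRT, 9, 32, 39, IAD, MIA, DC, 7580)}
Projecting to pid, hours, dist, src, city, code: {(20, 14, 7580, ATL, DC, IAD), (20, 14, 7580, BOS, DC, HND), (20, 14, 7580, MIA, DC, IAD), (27, 32, 1660, HND, DEN, SEA), (27, 32, 1660, IAD, DEN, BOS), (27, 32, 1660, LHR, DEN, CDG), (27, 32, 1660, ORD, DEN, BOS), (27, 32, 8270, HND, DC, SEA), (27, 32, 8270, IAD, DC, BOS), (27, 32, 8270, LHR, DC, CDG), (27, 32, 8270, ORD, DC, BOS), (29, 5, 7580, ATL, DC, IAD), (29, 5, 7580, BOS, DC, HND), (29, 5, 7580, MIA, DC, IAD), (30, 7, 7580, ATL, DC, IAD), (30, 7, 7580, BOS, DC, HND), (30, 7, 7580, MIA, DC, IAD), (5, 7, 7580, ATL, DC, IAD), (5, 7, 7580, BOS, DC, HND), (5, 7, 7580, MIA, DC, IAD), (9, 22, 1660, HND, DEN, SEA), (9, 22, 1660, IAD, DEN, BOS), (9, 22, 1660, LHR, DEN, CDG), (9, 22, 1660, ORD, DEN, BOS), (9, 22, 8270, HND, DC, SEA), (9, 22, 8270, IAD, DC, BOS), (9, 22, 8270, LHR, DC, CDG), (9, 22, 8270, ORD, DC, BOS), (9, 32, 7580, ATL, DC, IAD), (9, 32, 7580, BOS, DC, HND), (9, 32, 7580, MIA, DC, IAD)}
Selection city != DC and code != CDG: {(27, 32, 1660, HND, DEN, SEA), (27, 32, 1660, IAD, DEN, BOS), (27, 32, 1660, ORD, DEN, BOS), (9, 22, 1660, HND, DEN, SEA), (9, 22, 1660, IAD, DEN, BOS), (9, 22, 1660, ORD, DEN, BOS)}
Projecting to hours, pid, code (2 duplicate(s) eliminated): {(22, 9, BOS), (22, 9, SEA), (32, 27, BOS), (32, 27, SEA)}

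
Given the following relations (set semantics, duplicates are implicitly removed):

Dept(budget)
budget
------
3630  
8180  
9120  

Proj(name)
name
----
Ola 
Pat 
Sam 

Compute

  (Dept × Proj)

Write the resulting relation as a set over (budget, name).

{(3630, Ola), (3630, Pat), (3630, Sam), (8180, Ola), (8180, Pat), (8180, Sam), (9120, Ola), (9120, Pat), (9120, Sam)}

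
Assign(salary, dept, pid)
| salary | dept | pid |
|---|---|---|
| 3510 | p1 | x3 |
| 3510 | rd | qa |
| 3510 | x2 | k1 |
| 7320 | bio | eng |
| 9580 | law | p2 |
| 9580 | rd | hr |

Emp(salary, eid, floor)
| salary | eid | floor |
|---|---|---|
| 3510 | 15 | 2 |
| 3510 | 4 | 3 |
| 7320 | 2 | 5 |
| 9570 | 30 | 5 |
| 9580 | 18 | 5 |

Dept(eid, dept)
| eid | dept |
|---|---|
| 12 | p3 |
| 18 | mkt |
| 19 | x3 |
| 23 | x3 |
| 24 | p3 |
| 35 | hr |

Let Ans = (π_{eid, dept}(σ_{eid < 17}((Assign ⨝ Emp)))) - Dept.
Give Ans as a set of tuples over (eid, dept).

Joining Assign and Emp on salary yields {(3510, p1, x3, 15, 2), (3510, p1, x3, 4, 3), (3510, rd, qa, 15, 2), (3510, rd, qa, 4, 3), (3510, x2, k1, 15, 2), (3510, x2, k1, 4, 3), (7320, bio, eng, 2, 5), (9580, law, p2, 18, 5), (9580, rd, hr, 18, 5)}.
σ[eid < 17]: keep tuples satisfying eid < 17 → {(3510, p1, x3, 15, 2), (3510, p1, x3, 4, 3), (3510, rd, qa, 15, 2), (3510, rd, qa, 4, 3), (3510, x2, k1, 15, 2), (3510, x2, k1, 4, 3), (7320, bio, eng, 2, 5)}
π[eid, dept]: project onto (eid, dept) → {(15, p1), (15, rd), (15, x2), (2, bio), (4, p1), (4, rd), (4, x2)}
Taking the difference: {(15, p1), (15, rd), (15, x2), (2, bio), (4, p1), (4, rd), (4, x2)}

{(15, p1), (15, rd), (15, x2), (2, bio), (4, p1), (4, rd), (4, x2)}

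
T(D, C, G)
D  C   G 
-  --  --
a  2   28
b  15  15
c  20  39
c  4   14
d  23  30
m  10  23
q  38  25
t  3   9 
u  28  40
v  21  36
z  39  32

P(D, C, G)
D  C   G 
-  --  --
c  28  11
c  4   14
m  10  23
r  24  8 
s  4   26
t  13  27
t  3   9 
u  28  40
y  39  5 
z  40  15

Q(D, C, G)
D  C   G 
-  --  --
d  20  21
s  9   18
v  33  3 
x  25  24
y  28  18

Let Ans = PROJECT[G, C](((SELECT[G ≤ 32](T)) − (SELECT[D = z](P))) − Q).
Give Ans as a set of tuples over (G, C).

Selection G ≤ 32: {(a, 2, 28), (b, 15, 15), (c, 4, 14), (d, 23, 30), (m, 10, 23), (q, 38, 25), (t, 3, 9), (z, 39, 32)}
Selection D = z: {(z, 40, 15)}
Set difference of the two operands is {(a, 2, 28), (b, 15, 15), (c, 4, 14), (d, 23, 30), (m, 10, 23), (q, 38, 25), (t, 3, 9), (z, 39, 32)}.
Set difference of the two operands is {(a, 2, 28), (b, 15, 15), (c, 4, 14), (d, 23, 30), (m, 10, 23), (q, 38, 25), (t, 3, 9), (z, 39, 32)}.
Projecting to G, C: {(14, 4), (15, 15), (23, 10), (25, 38), (28, 2), (30, 23), (32, 39), (9, 3)}

{(14, 4), (15, 15), (23, 10), (25, 38), (28, 2), (30, 23), (32, 39), (9, 3)}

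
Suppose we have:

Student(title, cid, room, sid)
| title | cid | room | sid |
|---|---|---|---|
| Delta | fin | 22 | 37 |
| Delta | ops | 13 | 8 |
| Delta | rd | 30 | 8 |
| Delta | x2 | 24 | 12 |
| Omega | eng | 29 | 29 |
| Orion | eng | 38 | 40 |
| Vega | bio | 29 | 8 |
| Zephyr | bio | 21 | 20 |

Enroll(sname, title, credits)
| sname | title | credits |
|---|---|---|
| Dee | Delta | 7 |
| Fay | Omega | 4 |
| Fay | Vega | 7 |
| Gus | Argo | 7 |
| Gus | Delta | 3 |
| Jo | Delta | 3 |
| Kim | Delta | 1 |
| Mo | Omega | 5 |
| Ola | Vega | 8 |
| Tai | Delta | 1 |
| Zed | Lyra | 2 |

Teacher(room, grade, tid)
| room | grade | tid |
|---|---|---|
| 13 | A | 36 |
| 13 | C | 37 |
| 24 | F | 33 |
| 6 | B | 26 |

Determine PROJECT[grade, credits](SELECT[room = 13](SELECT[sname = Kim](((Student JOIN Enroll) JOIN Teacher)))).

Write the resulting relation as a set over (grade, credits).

{(A, 1), (C, 1)}

Joining Student and Enroll on title yields {(Delta, fin, 22, 37, Dee, 7), (Delta, fin, 22, 37, Gus, 3), (Delta, fin, 22, 37, Jo, 3), (Delta, fin, 22, 37, Kim, 1), (Delta, fin, 22, 37, Tai, 1), (Delta, ops, 13, 8, Dee, 7), (Delta, ops, 13, 8, Gus, 3), (Delta, ops, 13, 8, Jo, 3), (Delta, ops, 13, 8, Kim, 1), (Delta, ops, 13, 8, Tai, 1), (Delta, rd, 30, 8, Dee, 7), (Delta, rd, 30, 8, Gus, 3), (Delta, rd, 30, 8, Jo, 3), (Delta, rd, 30, 8, Kim, 1), (Delta, rd, 30, 8, Tai, 1), (Delta, x2, 24, 12, Dee, 7), (Delta, x2, 24, 12, Gus, 3), (Delta, x2, 24, 12, Jo, 3), (Delta, x2, 24, 12, Kim, 1), (Delta, x2, 24, 12, Tai, 1), (Omega, eng, 29, 29, Fay, 4), (Omega, eng, 29, 29, Mo, 5), (Vega, bio, 29, 8, Fay, 7), (Vega, bio, 29, 8, Ola, 8)}.
Joining (Student JOIN Enroll) and Teacher on room yields {(Delta, ops, 13, 8, Dee, 7, A, 36), (Delta, ops, 13, 8, Dee, 7, C, 37), (Delta, ops, 13, 8, Gus, 3, A, 36), (Delta, ops, 13, 8, Gus, 3, C, 37), (Delta, ops, 13, 8, Jo, 3, A, 36), (Delta, ops, 13, 8, Jo, 3, C, 37), (Delta, ops, 13, 8, Kim, 1, A, 36), (Delta, ops, 13, 8, Kim, 1, C, 37), (Delta, ops, 13, 8, Tai, 1, A, 36), (Delta, ops, 13, 8, Tai, 1, C, 37), (Delta, x2, 24, 12, Dee, 7, F, 33), (Delta, x2, 24, 12, Gus, 3, F, 33), (Delta, x2, 24, 12, Jo, 3, F, 33), (Delta, x2, 24, 12, Kim, 1, F, 33), (Delta, x2, 24, 12, Tai, 1, F, 33)}.
Apply σ_{sname = Kim}; surviving tuples: {(Delta, ops, 13, 8, Kim, 1, A, 36), (Delta, ops, 13, 8, Kim, 1, C, 37), (Delta, x2, 24, 12, Kim, 1, F, 33)}
Apply σ_{room = 13}; surviving tuples: {(Delta, ops, 13, 8, Kim, 1, A, 36), (Delta, ops, 13, 8, Kim, 1, C, 37)}
π_{grade, credits} gives {(A, 1), (C, 1)}.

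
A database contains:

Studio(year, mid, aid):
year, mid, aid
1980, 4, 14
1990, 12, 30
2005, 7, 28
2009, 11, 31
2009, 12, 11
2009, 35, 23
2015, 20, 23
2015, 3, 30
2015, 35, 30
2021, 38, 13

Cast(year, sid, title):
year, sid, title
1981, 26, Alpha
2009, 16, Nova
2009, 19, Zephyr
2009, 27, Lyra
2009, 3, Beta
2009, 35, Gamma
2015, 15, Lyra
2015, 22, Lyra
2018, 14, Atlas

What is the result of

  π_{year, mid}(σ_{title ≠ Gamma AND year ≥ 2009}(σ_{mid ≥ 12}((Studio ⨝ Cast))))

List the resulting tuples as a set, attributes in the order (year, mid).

{(2009, 12), (2009, 35), (2015, 20), (2015, 35)}

Joining Studio and Cast on year yields {(2009, 11, 31, 16, Nova), (2009, 11, 31, 19, Zephyr), (2009, 11, 31, 27, Lyra), (2009, 11, 31, 3, Beta), (2009, 11, 31, 35, Gamma), (2009, 12, 11, 16, Nova), (2009, 12, 11, 19, Zephyr), (2009, 12, 11, 27, Lyra), (2009, 12, 11, 3, Beta), (2009, 12, 11, 35, Gamma), (2009, 35, 23, 16, Nova), (2009, 35, 23, 19, Zephyr), (2009, 35, 23, 27, Lyra), (2009, 35, 23, 3, Beta), (2009, 35, 23, 35, Gamma), (2015, 20, 23, 15, Lyra), (2015, 20, 23, 22, Lyra), (2015, 3, 30, 15, Lyra), (2015, 3, 30, 22, Lyra), (2015, 35, 30, 15, Lyra), (2015, 35, 30, 22, Lyra)}.
Filtering on mid ≥ 12 leaves {(2009, 12, 11, 16, Nova), (2009, 12, 11, 19, Zephyr), (2009, 12, 11, 27, Lyra), (2009, 12, 11, 3, Beta), (2009, 12, 11, 35, Gamma), (2009, 35, 23, 16, Nova), (2009, 35, 23, 19, Zephyr), (2009, 35, 23, 27, Lyra), (2009, 35, 23, 3, Beta), (2009, 35, 23, 35, Gamma), (2015, 20, 23, 15, Lyra), (2015, 20, 23, 22, Lyra), (2015, 35, 30, 15, Lyra), (2015, 35, 30, 22, Lyra)}.
Filtering on title ≠ Gamma AND year ≥ 2009 leaves {(2009, 12, 11, 16, Nova), (2009, 12, 11, 19, Zephyr), (2009, 12, 11, 27, Lyra), (2009, 12, 11, 3, Beta), (2009, 35, 23, 16, Nova), (2009, 35, 23, 19, Zephyr), (2009, 35, 23, 27, Lyra), (2009, 35, 23, 3, Beta), (2015, 20, 23, 15, Lyra), (2015, 20, 23, 22, Lyra), (2015, 35, 30, 15, Lyra), (2015, 35, 30, 22, Lyra)}.
Projecting to year, mid (8 duplicate(s) eliminated): {(2009, 12), (2009, 35), (2015, 20), (2015, 35)}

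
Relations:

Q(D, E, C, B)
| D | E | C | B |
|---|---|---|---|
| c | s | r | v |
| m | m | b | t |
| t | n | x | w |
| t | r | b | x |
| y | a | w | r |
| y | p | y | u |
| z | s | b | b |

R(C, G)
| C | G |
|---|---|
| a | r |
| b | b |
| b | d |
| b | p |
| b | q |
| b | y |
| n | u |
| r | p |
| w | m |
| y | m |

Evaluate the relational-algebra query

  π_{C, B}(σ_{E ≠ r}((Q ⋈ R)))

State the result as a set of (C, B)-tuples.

Joining Q and R on C yields {(c, s, r, v, p), (m, m, b, t, b), (m, m, b, t, d), (m, m, b, t, p), (m, m, b, t, q), (m, m, b, t, y), (t, r, b, x, b), (t, r, b, x, d), (t, r, b, x, p), (t, r, b, x, q), (t, r, b, x, y), (y, a, w, r, m), (y, p, y, u, m), (z, s, b, b, b), (z, s, b, b, d), (z, s, b, b, p), (z, s, b, b, q), (z, s, b, b, y)}.
σ[E ≠ r]: keep tuples satisfying E ≠ r → {(c, s, r, v, p), (m, m, b, t, b), (m, m, b, t, d), (m, m, b, t, p), (m, m, b, t, q), (m, m, b, t, y), (y, a, w, r, m), (y, p, y, u, m), (z, s, b, b, b), (z, s, b, b, d), (z, s, b, b, p), (z, s, b, b, q), (z, s, b, b, y)}
π_{C, B} gives {(b, b), (b, t), (r, v), (w, r), (y, u)} (8 duplicate(s) eliminated).

{(b, b), (b, t), (r, v), (w, r), (y, u)}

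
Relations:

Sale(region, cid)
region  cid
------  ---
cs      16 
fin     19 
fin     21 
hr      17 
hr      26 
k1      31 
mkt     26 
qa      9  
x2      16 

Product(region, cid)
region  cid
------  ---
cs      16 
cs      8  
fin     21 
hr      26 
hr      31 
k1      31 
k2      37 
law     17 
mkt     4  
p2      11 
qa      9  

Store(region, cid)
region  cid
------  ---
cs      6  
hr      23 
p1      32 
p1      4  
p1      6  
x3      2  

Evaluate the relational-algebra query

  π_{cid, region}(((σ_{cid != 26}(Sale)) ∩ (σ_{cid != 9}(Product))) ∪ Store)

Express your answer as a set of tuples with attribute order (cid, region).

{(16, cs), (2, x3), (21, fin), (23, hr), (31, k1), (32, p1), (4, p1), (6, cs), (6, p1)}

σ[cid != 26]: keep tuples satisfying cid != 26 → {(cs, 16), (fin, 19), (fin, 21), (hr, 17), (k1, 31), (qa, 9), (x2, 16)}
σ[cid != 9]: keep tuples satisfying cid != 9 → {(cs, 16), (cs, 8), (fin, 21), (hr, 26), (hr, 31), (k1, 31), (k2, 37), (law, 17), (mkt, 4), (p2, 11)}
Set intersection of the two operands is {(cs, 16), (fin, 21), (k1, 31)}.
Set union of the two operands is {(cs, 16), (cs, 6), (fin, 21), (hr, 23), (k1, 31), (p1, 32), (p1, 4), (p1, 6), (x3, 2)}.
Projecting to cid, region: {(16, cs), (2, x3), (21, fin), (23, hr), (31, k1), (32, p1), (4, p1), (6, cs), (6, p1)}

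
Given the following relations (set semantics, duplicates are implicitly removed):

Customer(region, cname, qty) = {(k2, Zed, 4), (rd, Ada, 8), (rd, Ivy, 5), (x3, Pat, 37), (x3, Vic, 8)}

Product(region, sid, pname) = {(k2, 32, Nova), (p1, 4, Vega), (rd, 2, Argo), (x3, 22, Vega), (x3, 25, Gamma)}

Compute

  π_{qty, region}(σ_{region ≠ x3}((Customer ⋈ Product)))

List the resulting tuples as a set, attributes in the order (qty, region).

Natural join on region: {(k2, Zed, 4, 32, Nova), (rd, Ada, 8, 2, Argo), (rd, Ivy, 5, 2, Argo), (x3, Pat, 37, 22, Vega), (x3, Pat, 37, 25, Gamma), (x3, Vic, 8, 22, Vega), (x3, Vic, 8, 25, Gamma)}
Selection region ≠ x3: {(k2, Zed, 4, 32, Nova), (rd, Ada, 8, 2, Argo), (rd, Ivy, 5, 2, Argo)}
π_{qty, region} gives {(4, k2), (5, rd), (8, rd)}.

{(4, k2), (5, rd), (8, rd)}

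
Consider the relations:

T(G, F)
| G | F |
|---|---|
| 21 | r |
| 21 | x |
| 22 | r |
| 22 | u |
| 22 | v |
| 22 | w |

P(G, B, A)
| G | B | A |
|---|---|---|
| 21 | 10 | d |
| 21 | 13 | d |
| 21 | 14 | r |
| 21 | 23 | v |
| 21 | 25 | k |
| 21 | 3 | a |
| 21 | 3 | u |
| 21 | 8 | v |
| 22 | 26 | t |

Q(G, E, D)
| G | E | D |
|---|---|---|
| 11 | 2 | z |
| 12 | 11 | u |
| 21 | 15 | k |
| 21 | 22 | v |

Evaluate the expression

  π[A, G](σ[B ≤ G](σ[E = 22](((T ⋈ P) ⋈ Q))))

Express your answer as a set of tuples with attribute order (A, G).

{(a, 21), (d, 21), (r, 21), (u, 21), (v, 21)}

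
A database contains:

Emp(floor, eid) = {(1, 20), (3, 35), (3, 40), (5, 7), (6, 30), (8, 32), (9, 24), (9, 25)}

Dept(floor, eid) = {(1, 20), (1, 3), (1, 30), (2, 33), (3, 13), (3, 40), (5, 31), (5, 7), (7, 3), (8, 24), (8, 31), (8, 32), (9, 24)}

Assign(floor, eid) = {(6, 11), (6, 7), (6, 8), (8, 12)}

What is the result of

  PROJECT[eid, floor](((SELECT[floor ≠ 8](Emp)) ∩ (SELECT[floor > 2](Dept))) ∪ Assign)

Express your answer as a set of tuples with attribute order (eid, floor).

Selection floor ≠ 8: {(1, 20), (3, 35), (3, 40), (5, 7), (6, 30), (9, 24), (9, 25)}
Selection floor > 2: {(3, 13), (3, 40), (5, 31), (5, 7), (7, 3), (8, 24), (8, 31), (8, 32), (9, 24)}
Taking the intersection: {(3, 40), (5, 7), (9, 24)}
Taking the union: {(3, 40), (5, 7), (6, 11), (6, 7), (6, 8), (8, 12), (9, 24)}
π_{eid, floor} gives {(11, 6), (12, 8), (24, 9), (40, 3), (7, 5), (7, 6), (8, 6)}.

{(11, 6), (12, 8), (24, 9), (40, 3), (7, 5), (7, 6), (8, 6)}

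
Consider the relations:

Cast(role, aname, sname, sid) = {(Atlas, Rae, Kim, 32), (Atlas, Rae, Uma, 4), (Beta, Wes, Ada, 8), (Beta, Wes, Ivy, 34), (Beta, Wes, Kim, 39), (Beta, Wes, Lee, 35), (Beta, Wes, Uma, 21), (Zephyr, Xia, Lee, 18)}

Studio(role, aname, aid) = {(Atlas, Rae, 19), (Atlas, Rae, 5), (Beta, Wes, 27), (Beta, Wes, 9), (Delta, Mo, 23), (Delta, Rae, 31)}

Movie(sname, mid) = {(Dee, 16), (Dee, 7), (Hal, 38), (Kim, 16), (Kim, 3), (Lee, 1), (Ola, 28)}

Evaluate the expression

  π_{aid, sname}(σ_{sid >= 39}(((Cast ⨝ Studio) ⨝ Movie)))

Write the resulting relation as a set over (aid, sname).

{(27, Kim), (9, Kim)}

Natural join on role, aname: {(Atlas, Rae, Kim, 32, 19), (Atlas, Rae, Kim, 32, 5), (Atlas, Rae, Uma, 4, 19), (Atlas, Rae, Uma, 4, 5), (Beta, Wes, Ada, 8, 27), (Beta, Wes, Ada, 8, 9), (Beta, Wes, Ivy, 34, 27), (Beta, Wes, Ivy, 34, 9), (Beta, Wes, Kim, 39, 27), (Beta, Wes, Kim, 39, 9), (Beta, Wes, Lee, 35, 27), (Beta, Wes, Lee, 35, 9), (Beta, Wes, Uma, 21, 27), (Beta, Wes, Uma, 21, 9)}
Natural join on sname: {(Atlas, Rae, Kim, 32, 19, 16), (Atlas, Rae, Kim, 32, 19, 3), (Atlas, Rae, Kim, 32, 5, 16), (Atlas, Rae, Kim, 32, 5, 3), (Beta, Wes, Kim, 39, 27, 16), (Beta, Wes, Kim, 39, 27, 3), (Beta, Wes, Kim, 39, 9, 16), (Beta, Wes, Kim, 39, 9, 3), (Beta, Wes, Lee, 35, 27, 1), (Beta, Wes, Lee, 35, 9, 1)}
Filtering on sid >= 39 leaves {(Beta, Wes, Kim, 39, 27, 16), (Beta, Wes, Kim, 39, 27, 3), (Beta, Wes, Kim, 39, 9, 16), (Beta, Wes, Kim, 39, 9, 3)}.
Projecting to aid, sname (2 duplicate(s) eliminated): {(27, Kim), (9, Kim)}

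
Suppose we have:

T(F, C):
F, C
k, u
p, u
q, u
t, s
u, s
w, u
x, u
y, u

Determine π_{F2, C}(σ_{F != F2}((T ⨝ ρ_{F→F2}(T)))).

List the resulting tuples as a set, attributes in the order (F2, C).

{(k, u), (p, u), (q, u), (t, s), (u, s), (w, u), (x, u), (y, u)}

ρ[F→F2]: schema becomes (F2, C); tuples unchanged.
Natural join on C: {(k, u, k), (k, u, p), (k, u, q), (k, u, w), (k, u, x), (k, u, y), (p, u, k), (p, u, p), (p, u, q), (p, u, w), (p, u, x), (p, u, y), (q, u, k), (q, u, p), (q, u, q), (q, u, w), (q, u, x), (q, u, y), (t, s, t), (t, s, u), (u, s, t), (u, s, u), (w, u, k), (w, u, p), (w, u, q), (w, u, w), (w, u, x), (w, u, y), (x, u, k), (x, u, p), (x, u, q), (x, u, w), (x, u, x), (x, u, y), (y, u, k), (y, u, p), (y, u, q), (y, u, w), (y, u, x), (y, u, y)}
Selection F != F2: {(k, u, p), (k, u, q), (k, u, w), (k, u, x), (k, u, y), (p, u, k), (p, u, q), (p, u, w), (p, u, x), (p, u, y), (q, u, k), (q, u, p), (q, u, w), (q, u, x), (q, u, y), (t, s, u), (u, s, t), (w, u, k), (w, u, p), (w, u, q), (w, u, x), (w, u, y), (x, u, k), (x, u, p), (x, u, q), (x, u, w), (x, u, y), (y, u, k), (y, u, p), (y, u, q), (y, u, w), (y, u, x)}
Projecting to F2, C (24 duplicate(s) eliminated): {(k, u), (p, u), (q, u), (t, s), (u, s), (w, u), (x, u), (y, u)}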